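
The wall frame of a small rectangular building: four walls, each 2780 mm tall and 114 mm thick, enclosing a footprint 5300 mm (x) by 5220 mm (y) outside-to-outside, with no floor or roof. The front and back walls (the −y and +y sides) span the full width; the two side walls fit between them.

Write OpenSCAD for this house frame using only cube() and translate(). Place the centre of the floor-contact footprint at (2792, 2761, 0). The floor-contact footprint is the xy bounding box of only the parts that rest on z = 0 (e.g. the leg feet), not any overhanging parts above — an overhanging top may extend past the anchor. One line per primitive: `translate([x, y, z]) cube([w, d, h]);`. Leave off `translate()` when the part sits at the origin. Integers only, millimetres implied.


translate([142, 151, 0]) cube([5300, 114, 2780]);
translate([142, 5257, 0]) cube([5300, 114, 2780]);
translate([142, 265, 0]) cube([114, 4992, 2780]);
translate([5328, 265, 0]) cube([114, 4992, 2780]);


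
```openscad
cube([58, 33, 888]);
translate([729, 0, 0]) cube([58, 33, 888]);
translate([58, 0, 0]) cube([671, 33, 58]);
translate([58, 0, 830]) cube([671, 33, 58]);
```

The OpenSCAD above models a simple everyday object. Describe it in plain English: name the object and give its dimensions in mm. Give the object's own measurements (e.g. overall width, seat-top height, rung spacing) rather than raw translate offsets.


A rectangular picture frame lying in the x–z plane (depth along y). The opening is 671 mm wide (x) by 772 mm tall (z), surrounded by a border 58 mm wide on all four sides. The frame is 33 mm deep and is made of two full-height vertical stiles with two horizontal rails fitted between them.


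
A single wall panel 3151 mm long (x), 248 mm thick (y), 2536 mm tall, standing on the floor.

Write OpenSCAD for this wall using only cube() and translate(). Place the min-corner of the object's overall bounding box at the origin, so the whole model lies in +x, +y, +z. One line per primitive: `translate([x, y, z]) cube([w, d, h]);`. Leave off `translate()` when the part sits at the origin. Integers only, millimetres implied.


cube([3151, 248, 2536]);


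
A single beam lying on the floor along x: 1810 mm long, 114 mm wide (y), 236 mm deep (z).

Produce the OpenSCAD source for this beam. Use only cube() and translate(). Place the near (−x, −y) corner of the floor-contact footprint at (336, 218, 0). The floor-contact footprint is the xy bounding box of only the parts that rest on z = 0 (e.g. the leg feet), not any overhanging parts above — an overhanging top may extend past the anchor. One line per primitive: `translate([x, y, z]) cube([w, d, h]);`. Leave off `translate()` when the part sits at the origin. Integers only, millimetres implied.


translate([336, 218, 0]) cube([1810, 114, 236]);


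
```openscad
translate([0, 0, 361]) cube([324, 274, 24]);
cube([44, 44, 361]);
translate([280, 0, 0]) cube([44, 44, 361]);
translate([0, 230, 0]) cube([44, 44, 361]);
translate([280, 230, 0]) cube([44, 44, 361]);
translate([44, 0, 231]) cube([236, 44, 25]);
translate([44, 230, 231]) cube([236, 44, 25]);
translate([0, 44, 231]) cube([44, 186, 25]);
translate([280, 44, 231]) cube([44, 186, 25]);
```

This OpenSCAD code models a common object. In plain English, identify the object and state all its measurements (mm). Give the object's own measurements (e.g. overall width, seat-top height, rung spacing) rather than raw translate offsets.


A simple wooden stool: a rectangular seat 324 mm (x) by 274 mm (y), 24 mm thick, top face at z = 385 mm, on four square legs, each 44×44 mm in cross-section. The legs rest on z = 0, each flush with a corner of the seat. Four stretchers, 44 mm wide and 25 mm tall, connect adjacent legs with their undersides at z = 231 mm, each running between the inner faces of the legs it joins and aligned with the legs' outer faces on the other axis.


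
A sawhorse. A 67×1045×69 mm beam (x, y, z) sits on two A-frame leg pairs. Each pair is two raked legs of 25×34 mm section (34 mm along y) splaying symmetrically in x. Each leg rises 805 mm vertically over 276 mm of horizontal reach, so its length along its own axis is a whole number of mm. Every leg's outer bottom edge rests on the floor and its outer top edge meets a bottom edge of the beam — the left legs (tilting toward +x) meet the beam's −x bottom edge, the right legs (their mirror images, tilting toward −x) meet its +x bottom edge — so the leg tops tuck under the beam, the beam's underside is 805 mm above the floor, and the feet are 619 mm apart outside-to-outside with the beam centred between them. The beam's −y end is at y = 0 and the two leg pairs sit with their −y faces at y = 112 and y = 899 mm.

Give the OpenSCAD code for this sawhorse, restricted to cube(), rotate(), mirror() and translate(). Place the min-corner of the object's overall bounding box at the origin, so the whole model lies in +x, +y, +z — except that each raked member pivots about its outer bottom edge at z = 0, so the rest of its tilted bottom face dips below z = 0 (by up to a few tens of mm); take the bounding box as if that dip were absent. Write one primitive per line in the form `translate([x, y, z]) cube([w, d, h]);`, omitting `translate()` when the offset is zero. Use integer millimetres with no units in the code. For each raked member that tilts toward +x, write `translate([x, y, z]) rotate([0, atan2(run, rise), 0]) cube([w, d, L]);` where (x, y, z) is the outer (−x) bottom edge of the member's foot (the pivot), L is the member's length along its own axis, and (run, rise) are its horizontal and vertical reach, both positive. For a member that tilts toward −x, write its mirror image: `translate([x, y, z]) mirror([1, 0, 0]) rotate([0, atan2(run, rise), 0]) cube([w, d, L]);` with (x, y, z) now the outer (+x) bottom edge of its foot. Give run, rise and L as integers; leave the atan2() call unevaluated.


// leg length = √(276² + 805²) = 851
// right-leg outer foot x = 2·276 + 67 = 619
// beam min-corner = (276, 0, 805)
translate([276, 0, 805]) cube([67, 1045, 69]);
translate([0, 112, 0]) rotate([0, atan2(276, 805), 0]) cube([25, 34, 851]);
translate([619, 112, 0]) mirror([1, 0, 0]) rotate([0, atan2(276, 805), 0]) cube([25, 34, 851]);
translate([0, 899, 0]) rotate([0, atan2(276, 805), 0]) cube([25, 34, 851]);
translate([619, 899, 0]) mirror([1, 0, 0]) rotate([0, atan2(276, 805), 0]) cube([25, 34, 851]);


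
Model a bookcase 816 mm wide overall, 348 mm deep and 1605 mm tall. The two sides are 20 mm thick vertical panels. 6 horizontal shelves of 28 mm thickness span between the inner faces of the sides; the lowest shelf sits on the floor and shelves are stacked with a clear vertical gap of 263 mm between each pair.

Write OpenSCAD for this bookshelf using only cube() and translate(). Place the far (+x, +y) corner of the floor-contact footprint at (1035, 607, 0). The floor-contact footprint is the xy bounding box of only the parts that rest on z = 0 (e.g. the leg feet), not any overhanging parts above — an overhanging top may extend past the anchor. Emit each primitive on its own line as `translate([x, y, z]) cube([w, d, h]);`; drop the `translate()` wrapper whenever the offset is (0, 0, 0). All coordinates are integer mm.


translate([219, 259, 0]) cube([20, 348, 1605]);
translate([1015, 259, 0]) cube([20, 348, 1605]);
translate([239, 259, 0]) cube([776, 348, 28]);
translate([239, 259, 291]) cube([776, 348, 28]);
translate([239, 259, 582]) cube([776, 348, 28]);
translate([239, 259, 873]) cube([776, 348, 28]);
translate([239, 259, 1164]) cube([776, 348, 28]);
translate([239, 259, 1455]) cube([776, 348, 28]);


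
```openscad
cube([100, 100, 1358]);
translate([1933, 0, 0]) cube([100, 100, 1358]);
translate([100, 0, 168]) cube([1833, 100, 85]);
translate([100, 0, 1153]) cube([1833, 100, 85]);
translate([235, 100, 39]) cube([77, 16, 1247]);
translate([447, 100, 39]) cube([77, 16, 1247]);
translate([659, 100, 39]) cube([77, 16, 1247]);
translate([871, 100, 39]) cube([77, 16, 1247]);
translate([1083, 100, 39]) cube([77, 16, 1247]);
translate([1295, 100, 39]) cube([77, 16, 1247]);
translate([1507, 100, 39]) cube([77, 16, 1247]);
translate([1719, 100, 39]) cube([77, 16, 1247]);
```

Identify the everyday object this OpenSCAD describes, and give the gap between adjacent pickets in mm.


A fence section. The picket gap is 135 mm.

Two posts, two rails, 8 pickets — a fence section. Span 1833 mm holds 8 pickets of 77 mm with 9 equal gaps: ⌊(1833 − 8·77) / 9⌋ = 135 mm.


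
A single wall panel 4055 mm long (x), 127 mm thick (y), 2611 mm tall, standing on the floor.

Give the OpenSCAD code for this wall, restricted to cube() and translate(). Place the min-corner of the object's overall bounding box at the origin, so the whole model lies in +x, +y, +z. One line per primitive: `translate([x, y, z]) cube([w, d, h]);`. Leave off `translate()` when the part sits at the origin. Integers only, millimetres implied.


cube([4055, 127, 2611]);


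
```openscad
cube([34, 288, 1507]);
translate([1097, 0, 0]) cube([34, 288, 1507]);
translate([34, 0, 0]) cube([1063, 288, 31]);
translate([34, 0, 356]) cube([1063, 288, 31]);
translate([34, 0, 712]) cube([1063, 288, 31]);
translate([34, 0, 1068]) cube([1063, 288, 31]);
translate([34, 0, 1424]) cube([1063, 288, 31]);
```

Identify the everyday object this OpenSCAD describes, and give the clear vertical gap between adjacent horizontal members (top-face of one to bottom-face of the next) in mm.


A bookshelf. The clear shelf gap is 325 mm.

Two tall side panels with 5 horizontal boards between them — a bookshelf. The first two shelf undersides are at z = 0 and z = 356; with shelf thickness 31, the clear gap is 356 − 0 − 31 = 325 mm.


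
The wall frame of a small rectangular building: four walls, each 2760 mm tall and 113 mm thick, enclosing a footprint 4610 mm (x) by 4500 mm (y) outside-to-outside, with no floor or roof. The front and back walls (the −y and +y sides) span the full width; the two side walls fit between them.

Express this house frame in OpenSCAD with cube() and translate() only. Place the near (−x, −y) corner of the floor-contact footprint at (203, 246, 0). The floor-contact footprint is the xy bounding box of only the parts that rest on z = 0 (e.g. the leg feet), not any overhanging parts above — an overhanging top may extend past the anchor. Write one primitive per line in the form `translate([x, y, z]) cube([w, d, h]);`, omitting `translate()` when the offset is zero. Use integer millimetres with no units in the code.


translate([203, 246, 0]) cube([4610, 113, 2760]);
translate([203, 4633, 0]) cube([4610, 113, 2760]);
translate([203, 359, 0]) cube([113, 4274, 2760]);
translate([4700, 359, 0]) cube([113, 4274, 2760]);


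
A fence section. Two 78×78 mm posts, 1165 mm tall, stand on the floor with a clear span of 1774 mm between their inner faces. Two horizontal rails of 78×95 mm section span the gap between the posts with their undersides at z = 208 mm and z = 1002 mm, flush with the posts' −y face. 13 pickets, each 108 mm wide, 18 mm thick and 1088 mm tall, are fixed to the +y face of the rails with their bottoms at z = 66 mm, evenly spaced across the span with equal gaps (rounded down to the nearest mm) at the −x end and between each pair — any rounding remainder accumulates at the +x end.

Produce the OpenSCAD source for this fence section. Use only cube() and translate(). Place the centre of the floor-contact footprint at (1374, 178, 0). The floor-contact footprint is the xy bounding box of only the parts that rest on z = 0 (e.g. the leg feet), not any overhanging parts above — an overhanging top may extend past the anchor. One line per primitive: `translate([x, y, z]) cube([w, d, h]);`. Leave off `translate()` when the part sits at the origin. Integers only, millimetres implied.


translate([409, 139, 0]) cube([78, 78, 1165]);
translate([2261, 139, 0]) cube([78, 78, 1165]);
translate([487, 139, 208]) cube([1774, 78, 95]);
translate([487, 139, 1002]) cube([1774, 78, 95]);
translate([513, 217, 66]) cube([108, 18, 1088]);
translate([647, 217, 66]) cube([108, 18, 1088]);
translate([781, 217, 66]) cube([108, 18, 1088]);
translate([915, 217, 66]) cube([108, 18, 1088]);
translate([1049, 217, 66]) cube([108, 18, 1088]);
translate([1183, 217, 66]) cube([108, 18, 1088]);
translate([1317, 217, 66]) cube([108, 18, 1088]);
translate([1451, 217, 66]) cube([108, 18, 1088]);
translate([1585, 217, 66]) cube([108, 18, 1088]);
translate([1719, 217, 66]) cube([108, 18, 1088]);
translate([1853, 217, 66]) cube([108, 18, 1088]);
translate([1987, 217, 66]) cube([108, 18, 1088]);
translate([2121, 217, 66]) cube([108, 18, 1088]);


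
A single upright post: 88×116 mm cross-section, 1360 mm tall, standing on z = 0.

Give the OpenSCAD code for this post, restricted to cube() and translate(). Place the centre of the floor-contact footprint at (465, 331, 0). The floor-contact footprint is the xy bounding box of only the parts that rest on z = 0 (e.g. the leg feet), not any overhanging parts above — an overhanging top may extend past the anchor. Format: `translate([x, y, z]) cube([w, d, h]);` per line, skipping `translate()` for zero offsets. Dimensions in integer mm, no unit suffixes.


translate([421, 273, 0]) cube([88, 116, 1360]);


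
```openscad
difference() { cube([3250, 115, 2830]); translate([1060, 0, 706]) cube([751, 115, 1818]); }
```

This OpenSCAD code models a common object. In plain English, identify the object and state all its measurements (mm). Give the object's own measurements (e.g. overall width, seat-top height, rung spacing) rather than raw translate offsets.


A wall 3250 mm long (x), 115 mm thick (y), 2830 mm tall, with a rectangular window opening cut through it. The opening is 751 mm wide and 1818 mm tall; its sill is at z = 706 mm and its near (−x) edge is 1060 mm from the wall's −x end. The opening passes through the full wall thickness.


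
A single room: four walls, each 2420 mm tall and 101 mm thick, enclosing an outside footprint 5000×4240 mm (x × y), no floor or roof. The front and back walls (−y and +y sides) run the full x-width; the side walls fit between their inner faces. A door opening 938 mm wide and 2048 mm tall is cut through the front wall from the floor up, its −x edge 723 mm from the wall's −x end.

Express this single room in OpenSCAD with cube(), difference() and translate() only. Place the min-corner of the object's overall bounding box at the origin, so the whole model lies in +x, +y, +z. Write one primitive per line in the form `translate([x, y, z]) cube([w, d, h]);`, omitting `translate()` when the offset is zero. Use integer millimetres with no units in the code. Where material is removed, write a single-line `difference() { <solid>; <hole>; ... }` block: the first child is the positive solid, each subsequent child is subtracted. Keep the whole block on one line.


difference() { cube([5000, 101, 2420]); translate([723, 0, 0]) cube([938, 101, 2048]); }
translate([0, 4139, 0]) cube([5000, 101, 2420]);
translate([0, 101, 0]) cube([101, 4038, 2420]);
translate([4899, 101, 0]) cube([101, 4038, 2420]);


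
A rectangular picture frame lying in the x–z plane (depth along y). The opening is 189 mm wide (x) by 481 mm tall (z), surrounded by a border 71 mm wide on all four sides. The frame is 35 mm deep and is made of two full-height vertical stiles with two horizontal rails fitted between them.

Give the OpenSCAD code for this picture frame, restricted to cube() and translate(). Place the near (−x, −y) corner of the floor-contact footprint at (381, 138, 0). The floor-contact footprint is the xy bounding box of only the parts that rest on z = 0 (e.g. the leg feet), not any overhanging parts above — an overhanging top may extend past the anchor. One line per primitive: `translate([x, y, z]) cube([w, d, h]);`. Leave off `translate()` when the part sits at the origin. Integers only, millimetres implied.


translate([381, 138, 0]) cube([71, 35, 623]);
translate([641, 138, 0]) cube([71, 35, 623]);
translate([452, 138, 0]) cube([189, 35, 71]);
translate([452, 138, 552]) cube([189, 35, 71]);


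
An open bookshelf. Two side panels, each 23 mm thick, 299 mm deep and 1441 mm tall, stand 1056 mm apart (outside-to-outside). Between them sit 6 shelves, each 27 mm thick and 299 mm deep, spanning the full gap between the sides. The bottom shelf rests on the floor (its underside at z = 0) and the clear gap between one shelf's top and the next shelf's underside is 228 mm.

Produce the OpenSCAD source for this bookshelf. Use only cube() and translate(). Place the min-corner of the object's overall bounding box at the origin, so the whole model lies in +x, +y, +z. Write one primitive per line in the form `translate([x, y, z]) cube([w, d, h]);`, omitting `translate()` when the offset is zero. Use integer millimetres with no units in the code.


cube([23, 299, 1441]);
translate([1033, 0, 0]) cube([23, 299, 1441]);
translate([23, 0, 0]) cube([1010, 299, 27]);
translate([23, 0, 255]) cube([1010, 299, 27]);
translate([23, 0, 510]) cube([1010, 299, 27]);
translate([23, 0, 765]) cube([1010, 299, 27]);
translate([23, 0, 1020]) cube([1010, 299, 27]);
translate([23, 0, 1275]) cube([1010, 299, 27]);


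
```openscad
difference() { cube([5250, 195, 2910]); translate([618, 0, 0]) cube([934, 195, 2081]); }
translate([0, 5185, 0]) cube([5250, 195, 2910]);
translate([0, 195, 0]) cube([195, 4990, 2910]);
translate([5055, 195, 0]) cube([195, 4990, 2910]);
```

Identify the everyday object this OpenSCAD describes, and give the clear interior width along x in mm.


A single room. The interior width is 4860 mm.

Four walls enclosing a rectangle with a door in the front wall — a room. Outside width 5250 minus two 195 mm walls gives 4860 mm.


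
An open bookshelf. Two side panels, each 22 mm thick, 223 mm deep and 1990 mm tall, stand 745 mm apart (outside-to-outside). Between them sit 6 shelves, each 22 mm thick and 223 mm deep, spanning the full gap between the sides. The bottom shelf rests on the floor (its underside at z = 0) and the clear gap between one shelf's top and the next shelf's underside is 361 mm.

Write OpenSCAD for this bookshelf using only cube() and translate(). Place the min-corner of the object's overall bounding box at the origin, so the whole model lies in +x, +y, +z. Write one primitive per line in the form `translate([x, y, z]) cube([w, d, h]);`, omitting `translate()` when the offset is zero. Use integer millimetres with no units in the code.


cube([22, 223, 1990]);
translate([723, 0, 0]) cube([22, 223, 1990]);
translate([22, 0, 0]) cube([701, 223, 22]);
translate([22, 0, 383]) cube([701, 223, 22]);
translate([22, 0, 766]) cube([701, 223, 22]);
translate([22, 0, 1149]) cube([701, 223, 22]);
translate([22, 0, 1532]) cube([701, 223, 22]);
translate([22, 0, 1915]) cube([701, 223, 22]);


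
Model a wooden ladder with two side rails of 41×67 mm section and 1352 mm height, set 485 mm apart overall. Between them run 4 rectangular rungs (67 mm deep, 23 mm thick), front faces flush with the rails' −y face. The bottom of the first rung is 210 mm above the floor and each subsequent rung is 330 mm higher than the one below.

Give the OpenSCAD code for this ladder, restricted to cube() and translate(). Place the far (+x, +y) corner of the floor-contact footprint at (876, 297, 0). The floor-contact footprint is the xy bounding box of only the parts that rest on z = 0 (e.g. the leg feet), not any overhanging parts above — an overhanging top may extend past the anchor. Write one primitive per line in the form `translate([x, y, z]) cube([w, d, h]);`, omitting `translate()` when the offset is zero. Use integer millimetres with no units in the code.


translate([391, 230, 0]) cube([41, 67, 1352]);
translate([835, 230, 0]) cube([41, 67, 1352]);
translate([432, 230, 210]) cube([403, 67, 23]);
translate([432, 230, 540]) cube([403, 67, 23]);
translate([432, 230, 870]) cube([403, 67, 23]);
translate([432, 230, 1200]) cube([403, 67, 23]);


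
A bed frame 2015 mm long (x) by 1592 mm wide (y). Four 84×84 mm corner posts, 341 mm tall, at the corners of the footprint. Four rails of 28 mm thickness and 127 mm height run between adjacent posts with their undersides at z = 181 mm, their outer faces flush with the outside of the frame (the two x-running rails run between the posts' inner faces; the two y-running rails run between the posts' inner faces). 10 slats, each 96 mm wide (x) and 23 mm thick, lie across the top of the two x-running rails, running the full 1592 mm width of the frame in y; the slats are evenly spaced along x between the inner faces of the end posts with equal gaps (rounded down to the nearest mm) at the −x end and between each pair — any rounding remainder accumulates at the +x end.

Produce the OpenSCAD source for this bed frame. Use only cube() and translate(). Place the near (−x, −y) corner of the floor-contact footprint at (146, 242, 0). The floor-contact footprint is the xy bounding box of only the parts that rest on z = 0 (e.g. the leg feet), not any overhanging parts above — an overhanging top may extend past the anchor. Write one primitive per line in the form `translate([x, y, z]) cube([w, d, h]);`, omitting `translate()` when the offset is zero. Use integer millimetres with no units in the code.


// slat z = rail_z + rail_h = 181 + 127 = 308
// slat gap = ⌊(1847 − 10·96) / 11⌋ = 80
translate([146, 242, 0]) cube([84, 84, 341]);
translate([146, 1750, 0]) cube([84, 84, 341]);
translate([2077, 242, 0]) cube([84, 84, 341]);
translate([2077, 1750, 0]) cube([84, 84, 341]);
translate([230, 242, 181]) cube([1847, 28, 127]);
translate([230, 1806, 181]) cube([1847, 28, 127]);
translate([146, 326, 181]) cube([28, 1424, 127]);
translate([2133, 326, 181]) cube([28, 1424, 127]);
translate([310, 242, 308]) cube([96, 1592, 23]);
translate([486, 242, 308]) cube([96, 1592, 23]);
translate([662, 242, 308]) cube([96, 1592, 23]);
translate([838, 242, 308]) cube([96, 1592, 23]);
translate([1014, 242, 308]) cube([96, 1592, 23]);
translate([1190, 242, 308]) cube([96, 1592, 23]);
translate([1366, 242, 308]) cube([96, 1592, 23]);
translate([1542, 242, 308]) cube([96, 1592, 23]);
translate([1718, 242, 308]) cube([96, 1592, 23]);
translate([1894, 242, 308]) cube([96, 1592, 23]);


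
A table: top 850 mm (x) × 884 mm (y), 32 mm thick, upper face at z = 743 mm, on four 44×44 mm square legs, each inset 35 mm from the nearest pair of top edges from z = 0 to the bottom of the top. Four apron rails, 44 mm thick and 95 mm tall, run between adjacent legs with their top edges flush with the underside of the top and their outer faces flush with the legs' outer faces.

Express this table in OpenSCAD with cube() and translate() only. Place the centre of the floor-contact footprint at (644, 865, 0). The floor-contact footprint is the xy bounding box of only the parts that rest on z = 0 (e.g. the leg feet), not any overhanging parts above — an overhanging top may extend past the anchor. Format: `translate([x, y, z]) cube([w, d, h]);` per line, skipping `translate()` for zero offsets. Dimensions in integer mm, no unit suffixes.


// leg_h = 743 - 32 = 711
// apron z = 711 - 95 = 616
translate([219, 423, 711]) cube([850, 884, 32]);
translate([254, 458, 0]) cube([44, 44, 711]);
translate([990, 458, 0]) cube([44, 44, 711]);
translate([254, 1228, 0]) cube([44, 44, 711]);
translate([990, 1228, 0]) cube([44, 44, 711]);
translate([298, 458, 616]) cube([692, 44, 95]);
translate([298, 1228, 616]) cube([692, 44, 95]);
translate([254, 502, 616]) cube([44, 726, 95]);
translate([990, 502, 616]) cube([44, 726, 95]);


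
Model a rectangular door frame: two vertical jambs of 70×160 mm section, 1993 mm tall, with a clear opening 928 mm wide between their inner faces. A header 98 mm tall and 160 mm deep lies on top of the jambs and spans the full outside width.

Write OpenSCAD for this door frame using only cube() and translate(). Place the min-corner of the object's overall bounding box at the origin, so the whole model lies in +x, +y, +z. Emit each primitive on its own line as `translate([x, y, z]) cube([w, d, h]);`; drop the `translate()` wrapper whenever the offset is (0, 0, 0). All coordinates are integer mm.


cube([70, 160, 1993]);
translate([998, 0, 0]) cube([70, 160, 1993]);
translate([0, 0, 1993]) cube([1068, 160, 98]);


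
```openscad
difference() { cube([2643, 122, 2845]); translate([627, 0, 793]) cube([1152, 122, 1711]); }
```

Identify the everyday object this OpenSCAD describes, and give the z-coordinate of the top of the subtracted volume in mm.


A wall with a window opening. The window head height is 2504 mm.

A wall with a rectangular opening subtracted — a window. Sill at z = 793, opening 1711 mm tall, so the head is at 793 + 1711 = 2504 mm.


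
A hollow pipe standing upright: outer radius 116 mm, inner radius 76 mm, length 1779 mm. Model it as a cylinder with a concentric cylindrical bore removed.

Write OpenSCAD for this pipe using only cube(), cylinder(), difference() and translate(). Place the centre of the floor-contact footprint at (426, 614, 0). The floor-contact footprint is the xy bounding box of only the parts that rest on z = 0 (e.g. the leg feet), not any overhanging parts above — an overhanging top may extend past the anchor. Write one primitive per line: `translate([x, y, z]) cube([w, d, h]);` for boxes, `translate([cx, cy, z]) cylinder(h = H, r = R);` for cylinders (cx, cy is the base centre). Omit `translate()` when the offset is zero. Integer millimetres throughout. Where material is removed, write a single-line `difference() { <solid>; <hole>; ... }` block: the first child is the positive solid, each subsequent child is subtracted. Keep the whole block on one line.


difference() { translate([426, 614, 0]) cylinder(h = 1779, r = 116); translate([426, 614, 0]) cylinder(h = 1779, r = 76); }


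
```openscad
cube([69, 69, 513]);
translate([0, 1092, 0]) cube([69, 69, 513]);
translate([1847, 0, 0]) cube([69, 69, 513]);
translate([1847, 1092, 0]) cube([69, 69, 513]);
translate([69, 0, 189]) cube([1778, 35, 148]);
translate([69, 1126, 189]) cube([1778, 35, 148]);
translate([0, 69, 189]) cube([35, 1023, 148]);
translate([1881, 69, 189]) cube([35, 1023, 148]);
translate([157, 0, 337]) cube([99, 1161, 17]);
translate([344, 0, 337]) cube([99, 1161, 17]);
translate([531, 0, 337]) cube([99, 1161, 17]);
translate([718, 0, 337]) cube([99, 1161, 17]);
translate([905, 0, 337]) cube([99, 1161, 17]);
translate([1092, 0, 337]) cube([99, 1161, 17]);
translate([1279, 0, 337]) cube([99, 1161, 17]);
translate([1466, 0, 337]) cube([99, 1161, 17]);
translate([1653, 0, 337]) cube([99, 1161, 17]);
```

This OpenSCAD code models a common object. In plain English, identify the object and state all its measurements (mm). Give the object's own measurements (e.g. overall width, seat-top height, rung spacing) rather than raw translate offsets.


A bed frame 1916 mm long (x) by 1161 mm wide (y). Four 69×69 mm corner posts, 513 mm tall, at the corners of the footprint. Four rails of 35 mm thickness and 148 mm height run between adjacent posts with their undersides at z = 189 mm, their outer faces flush with the outside of the frame (the two x-running rails run between the posts' inner faces; the two y-running rails run between the posts' inner faces). 9 slats, each 99 mm wide (x) and 17 mm thick, lie across the top of the two x-running rails, running the full 1161 mm width of the frame in y; along x they sit between the end posts with a 88 mm gap after the −x posts and between neighbouring slats, leaving 95 mm before the +x posts.


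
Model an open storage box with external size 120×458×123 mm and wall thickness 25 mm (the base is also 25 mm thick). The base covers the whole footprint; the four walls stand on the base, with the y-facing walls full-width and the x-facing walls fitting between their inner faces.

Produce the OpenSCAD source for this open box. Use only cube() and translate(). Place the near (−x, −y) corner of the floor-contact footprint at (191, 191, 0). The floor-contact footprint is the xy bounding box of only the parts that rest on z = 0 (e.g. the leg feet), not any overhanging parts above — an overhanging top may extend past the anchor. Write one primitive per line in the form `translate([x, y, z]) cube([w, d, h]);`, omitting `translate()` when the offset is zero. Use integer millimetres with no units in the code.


translate([191, 191, 0]) cube([120, 458, 25]);
translate([191, 191, 25]) cube([120, 25, 98]);
translate([191, 624, 25]) cube([120, 25, 98]);
translate([191, 216, 25]) cube([25, 408, 98]);
translate([286, 216, 25]) cube([25, 408, 98]);


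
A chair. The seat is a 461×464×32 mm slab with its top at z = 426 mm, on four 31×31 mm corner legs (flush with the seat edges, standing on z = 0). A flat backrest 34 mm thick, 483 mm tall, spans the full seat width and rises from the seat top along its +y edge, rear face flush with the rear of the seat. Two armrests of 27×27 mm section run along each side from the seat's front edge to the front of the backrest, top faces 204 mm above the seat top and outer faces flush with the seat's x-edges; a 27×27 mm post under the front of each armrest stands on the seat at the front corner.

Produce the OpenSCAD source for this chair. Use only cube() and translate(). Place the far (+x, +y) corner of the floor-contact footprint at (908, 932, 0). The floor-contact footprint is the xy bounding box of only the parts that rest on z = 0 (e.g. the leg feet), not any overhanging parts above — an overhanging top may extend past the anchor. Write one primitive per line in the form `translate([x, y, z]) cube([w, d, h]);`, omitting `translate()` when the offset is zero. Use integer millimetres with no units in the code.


translate([447, 468, 394]) cube([461, 464, 32]);
translate([447, 468, 0]) cube([31, 31, 394]);
translate([877, 468, 0]) cube([31, 31, 394]);
translate([447, 901, 0]) cube([31, 31, 394]);
translate([877, 901, 0]) cube([31, 31, 394]);
translate([447, 898, 426]) cube([461, 34, 483]);
translate([447, 468, 603]) cube([27, 430, 27]);
translate([881, 468, 603]) cube([27, 430, 27]);
translate([447, 468, 426]) cube([27, 27, 177]);
translate([881, 468, 426]) cube([27, 27, 177]);


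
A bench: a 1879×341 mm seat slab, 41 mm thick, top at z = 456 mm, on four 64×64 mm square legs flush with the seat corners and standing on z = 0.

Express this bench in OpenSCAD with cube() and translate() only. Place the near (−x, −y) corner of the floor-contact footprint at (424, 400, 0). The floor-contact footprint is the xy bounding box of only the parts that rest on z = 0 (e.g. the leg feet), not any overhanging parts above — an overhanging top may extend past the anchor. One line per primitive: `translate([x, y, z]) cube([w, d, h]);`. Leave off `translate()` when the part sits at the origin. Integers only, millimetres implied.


translate([424, 400, 415]) cube([1879, 341, 41]);
translate([424, 400, 0]) cube([64, 64, 415]);
translate([424, 677, 0]) cube([64, 64, 415]);
translate([2239, 400, 0]) cube([64, 64, 415]);
translate([2239, 677, 0]) cube([64, 64, 415]);


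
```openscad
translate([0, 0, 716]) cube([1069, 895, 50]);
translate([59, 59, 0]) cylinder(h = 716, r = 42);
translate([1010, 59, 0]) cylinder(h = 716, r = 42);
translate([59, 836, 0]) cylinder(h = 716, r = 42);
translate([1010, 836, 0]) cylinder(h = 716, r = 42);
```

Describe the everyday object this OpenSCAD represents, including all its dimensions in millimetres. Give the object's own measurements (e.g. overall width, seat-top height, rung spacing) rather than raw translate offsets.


A table: top 1069 mm (x) × 895 mm (y), 50 mm thick, upper face at z = 766 mm, on four round legs of 84 mm diameter, each leg's bounding box inset 17 mm from the nearest pair of top edges from z = 0 to the bottom of the top.


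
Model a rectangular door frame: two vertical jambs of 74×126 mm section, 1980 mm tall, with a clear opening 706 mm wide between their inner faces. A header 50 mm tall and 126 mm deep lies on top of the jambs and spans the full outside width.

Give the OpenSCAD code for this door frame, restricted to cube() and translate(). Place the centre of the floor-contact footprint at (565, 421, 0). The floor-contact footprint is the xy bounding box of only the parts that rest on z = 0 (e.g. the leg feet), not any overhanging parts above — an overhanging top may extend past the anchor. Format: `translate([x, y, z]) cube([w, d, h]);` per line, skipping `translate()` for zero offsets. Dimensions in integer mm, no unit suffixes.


translate([138, 358, 0]) cube([74, 126, 1980]);
translate([918, 358, 0]) cube([74, 126, 1980]);
translate([138, 358, 1980]) cube([854, 126, 50]);


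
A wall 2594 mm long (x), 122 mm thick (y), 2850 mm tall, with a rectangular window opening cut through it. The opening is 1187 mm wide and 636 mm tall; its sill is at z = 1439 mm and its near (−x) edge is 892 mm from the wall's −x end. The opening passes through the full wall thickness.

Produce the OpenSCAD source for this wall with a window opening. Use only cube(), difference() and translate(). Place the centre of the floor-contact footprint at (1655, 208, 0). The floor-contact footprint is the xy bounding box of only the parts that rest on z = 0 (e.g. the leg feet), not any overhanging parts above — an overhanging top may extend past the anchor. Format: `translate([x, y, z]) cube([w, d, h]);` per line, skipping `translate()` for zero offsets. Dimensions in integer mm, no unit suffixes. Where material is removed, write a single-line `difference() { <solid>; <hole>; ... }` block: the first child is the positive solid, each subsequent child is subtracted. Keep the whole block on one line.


difference() { translate([358, 147, 0]) cube([2594, 122, 2850]); translate([1250, 147, 1439]) cube([1187, 122, 636]); }


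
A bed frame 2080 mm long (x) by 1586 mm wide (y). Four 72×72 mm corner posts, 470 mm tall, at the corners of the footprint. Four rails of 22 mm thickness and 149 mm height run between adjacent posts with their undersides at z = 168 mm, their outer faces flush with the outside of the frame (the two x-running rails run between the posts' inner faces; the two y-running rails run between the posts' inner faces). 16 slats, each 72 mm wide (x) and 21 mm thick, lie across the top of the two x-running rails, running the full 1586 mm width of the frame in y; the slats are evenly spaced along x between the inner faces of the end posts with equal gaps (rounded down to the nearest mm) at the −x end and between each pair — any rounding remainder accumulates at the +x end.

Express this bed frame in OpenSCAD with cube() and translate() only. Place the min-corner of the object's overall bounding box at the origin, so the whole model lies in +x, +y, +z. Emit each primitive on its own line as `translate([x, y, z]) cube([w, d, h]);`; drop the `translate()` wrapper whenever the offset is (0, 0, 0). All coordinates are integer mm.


// slat z = rail_z + rail_h = 168 + 149 = 317
// slat gap = ⌊(1936 − 16·72) / 17⌋ = 46
cube([72, 72, 470]);
translate([0, 1514, 0]) cube([72, 72, 470]);
translate([2008, 0, 0]) cube([72, 72, 470]);
translate([2008, 1514, 0]) cube([72, 72, 470]);
translate([72, 0, 168]) cube([1936, 22, 149]);
translate([72, 1564, 168]) cube([1936, 22, 149]);
translate([0, 72, 168]) cube([22, 1442, 149]);
translate([2058, 72, 168]) cube([22, 1442, 149]);
translate([118, 0, 317]) cube([72, 1586, 21]);
translate([236, 0, 317]) cube([72, 1586, 21]);
translate([354, 0, 317]) cube([72, 1586, 21]);
translate([472, 0, 317]) cube([72, 1586, 21]);
translate([590, 0, 317]) cube([72, 1586, 21]);
translate([708, 0, 317]) cube([72, 1586, 21]);
translate([826, 0, 317]) cube([72, 1586, 21]);
translate([944, 0, 317]) cube([72, 1586, 21]);
translate([1062, 0, 317]) cube([72, 1586, 21]);
translate([1180, 0, 317]) cube([72, 1586, 21]);
translate([1298, 0, 317]) cube([72, 1586, 21]);
translate([1416, 0, 317]) cube([72, 1586, 21]);
translate([1534, 0, 317]) cube([72, 1586, 21]);
translate([1652, 0, 317]) cube([72, 1586, 21]);
translate([1770, 0, 317]) cube([72, 1586, 21]);
translate([1888, 0, 317]) cube([72, 1586, 21]);


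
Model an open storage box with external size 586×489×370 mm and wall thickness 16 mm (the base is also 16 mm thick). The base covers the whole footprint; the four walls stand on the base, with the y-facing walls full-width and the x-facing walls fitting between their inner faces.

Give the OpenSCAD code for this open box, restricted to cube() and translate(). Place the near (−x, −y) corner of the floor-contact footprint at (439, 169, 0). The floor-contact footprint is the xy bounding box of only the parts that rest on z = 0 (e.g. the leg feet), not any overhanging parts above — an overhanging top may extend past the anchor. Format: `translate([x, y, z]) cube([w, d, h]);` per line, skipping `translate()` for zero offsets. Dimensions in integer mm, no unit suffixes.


translate([439, 169, 0]) cube([586, 489, 16]);
translate([439, 169, 16]) cube([586, 16, 354]);
translate([439, 642, 16]) cube([586, 16, 354]);
translate([439, 185, 16]) cube([16, 457, 354]);
translate([1009, 185, 16]) cube([16, 457, 354]);


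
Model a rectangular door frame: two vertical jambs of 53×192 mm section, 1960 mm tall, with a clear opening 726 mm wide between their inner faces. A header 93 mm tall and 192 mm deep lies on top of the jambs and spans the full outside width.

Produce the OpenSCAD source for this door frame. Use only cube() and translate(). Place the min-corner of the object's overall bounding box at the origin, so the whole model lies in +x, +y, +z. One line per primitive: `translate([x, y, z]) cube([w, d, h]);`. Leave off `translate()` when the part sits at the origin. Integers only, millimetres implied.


cube([53, 192, 1960]);
translate([779, 0, 0]) cube([53, 192, 1960]);
translate([0, 0, 1960]) cube([832, 192, 93]);


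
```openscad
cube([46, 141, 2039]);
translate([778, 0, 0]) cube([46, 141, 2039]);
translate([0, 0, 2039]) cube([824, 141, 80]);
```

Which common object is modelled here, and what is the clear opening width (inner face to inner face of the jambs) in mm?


A door frame. The clear opening width is 732 mm.

Two 2039 mm tall posts with a header on top — a door frame. The left jamb is 46 mm wide at x = 0; the right jamb starts at x = 778. The clear opening is 778 − 46 = 732 mm.


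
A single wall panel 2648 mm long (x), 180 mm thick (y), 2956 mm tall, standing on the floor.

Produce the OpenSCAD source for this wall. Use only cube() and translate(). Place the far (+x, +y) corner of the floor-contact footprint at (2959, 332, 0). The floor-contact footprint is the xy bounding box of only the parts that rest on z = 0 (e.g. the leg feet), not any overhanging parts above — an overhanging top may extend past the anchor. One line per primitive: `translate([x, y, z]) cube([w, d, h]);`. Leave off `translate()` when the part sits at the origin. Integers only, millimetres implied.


translate([311, 152, 0]) cube([2648, 180, 2956]);


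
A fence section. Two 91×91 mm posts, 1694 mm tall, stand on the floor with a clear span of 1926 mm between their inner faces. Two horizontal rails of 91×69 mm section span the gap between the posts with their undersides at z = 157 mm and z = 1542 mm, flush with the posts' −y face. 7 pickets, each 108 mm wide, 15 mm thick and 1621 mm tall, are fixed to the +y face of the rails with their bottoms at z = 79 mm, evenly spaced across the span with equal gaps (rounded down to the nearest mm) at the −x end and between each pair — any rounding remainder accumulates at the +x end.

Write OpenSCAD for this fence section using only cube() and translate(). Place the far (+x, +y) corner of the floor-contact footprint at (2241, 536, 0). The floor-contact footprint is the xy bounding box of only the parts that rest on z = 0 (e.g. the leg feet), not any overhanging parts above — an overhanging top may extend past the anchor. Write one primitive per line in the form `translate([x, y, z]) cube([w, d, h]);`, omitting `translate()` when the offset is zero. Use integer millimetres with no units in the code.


translate([133, 445, 0]) cube([91, 91, 1694]);
translate([2150, 445, 0]) cube([91, 91, 1694]);
translate([224, 445, 157]) cube([1926, 91, 69]);
translate([224, 445, 1542]) cube([1926, 91, 69]);
translate([370, 536, 79]) cube([108, 15, 1621]);
translate([624, 536, 79]) cube([108, 15, 1621]);
translate([878, 536, 79]) cube([108, 15, 1621]);
translate([1132, 536, 79]) cube([108, 15, 1621]);
translate([1386, 536, 79]) cube([108, 15, 1621]);
translate([1640, 536, 79]) cube([108, 15, 1621]);
translate([1894, 536, 79]) cube([108, 15, 1621]);
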